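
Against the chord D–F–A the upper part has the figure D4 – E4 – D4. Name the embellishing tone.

The harmony at that moment is D minor triad (D, F, A); E4 is not a chord tone.
It is approached by step up from D4 and left by step down to D4.
Step away and step back to the same note — a neighbor tone (upper neighbor).

E4 is a neighbor tone.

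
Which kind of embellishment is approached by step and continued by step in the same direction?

Approach: by step. Departure: by step, continuing in the same direction.
Stepwise on both sides with no change of direction means the note fills in the space between two different chord tones — a passing tone. (Had it turned back to its starting note it would be a neighbor tone instead.)

Passing tone.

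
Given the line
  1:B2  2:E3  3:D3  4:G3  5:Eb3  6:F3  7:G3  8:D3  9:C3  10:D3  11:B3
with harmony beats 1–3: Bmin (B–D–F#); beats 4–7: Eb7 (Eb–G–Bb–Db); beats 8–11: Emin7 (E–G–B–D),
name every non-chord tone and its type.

The harmony at that moment is B minor triad (B, D, F#); E3 is not a chord tone.
It is approached by leap up from B2 and left by step down to D3.
Leap in, step out — an appoggiatura.
The harmony at that moment is Eb dominant seventh chord (Eb, G, Bb, Db); F3 is not a chord tone.
It is approached by step up from Eb3 and left by step up to G3.
Step in, step out in the same direction — a passing tone.
The harmony at that moment is E minor seventh chord (E, G, B, D); C3 is not a chord tone.
It is approached by step down from D3 and left by step up to D3.
Step away and step back to the same note — a neighbor tone (lower neighbor).

E3 (beat 2) — appoggiatura; F3 (beat 6) — passing tone; C3 (beat 9) — neighbor tone.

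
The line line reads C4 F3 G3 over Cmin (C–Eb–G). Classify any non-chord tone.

F3 is an appoggiatura.

The harmony at that moment is C minor triad (C, Eb, G); F3 is not a chord tone.
It is approached by leap down from C4 and left by step up to G3.
Leap in, step out — an appoggiatura.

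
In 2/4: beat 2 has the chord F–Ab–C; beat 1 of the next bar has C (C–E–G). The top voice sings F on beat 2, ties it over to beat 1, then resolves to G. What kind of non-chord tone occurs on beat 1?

The harmony at that moment is C major triad (C, E, G); F is not a chord tone.
It is held over (the same pitch as the preceding F) and left by step up to G.
Held over from the previous chord and resolving up by step — a retardation.

Retardation.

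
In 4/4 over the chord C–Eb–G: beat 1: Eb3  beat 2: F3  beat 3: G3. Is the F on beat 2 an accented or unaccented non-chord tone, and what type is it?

Unaccented passing tone.

The harmony at that moment is C minor triad (C, Eb, G); F3 is not a chord tone.
It is approached by step up from Eb3 and left by step up to G3.
Step in, step out in the same direction — a passing tone.
It falls on a weak beat, so it is unaccented.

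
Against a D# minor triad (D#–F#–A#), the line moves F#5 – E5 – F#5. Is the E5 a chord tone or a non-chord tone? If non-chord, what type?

The harmony at that moment is D# minor triad (D#, F#, A#); E5 is not a chord tone.
It is approached by step down from F#5 and left by step up to F#5.
Step away and step back to the same note — a neighbor tone (lower neighbor).

Non-chord tone — a neighbor tone.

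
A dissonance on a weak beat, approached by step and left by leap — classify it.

Escape tone.

Approach: by step. Departure: by leap. Metric position: weak.
Step in, leap out, from a weak position — an escape tone (échappée). (It is the mirror image of the appoggiatura, which leaps in and steps out on a strong beat.)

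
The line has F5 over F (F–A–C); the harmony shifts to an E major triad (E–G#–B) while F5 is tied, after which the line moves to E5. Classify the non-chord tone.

The harmony at that moment is E major triad (E, G#, B); F5 is not a chord tone.
It is held over (the same pitch as the preceding F5) and left by step down to E5.
Held over from the previous chord and resolving down by step — a suspension.

F5 is a suspension.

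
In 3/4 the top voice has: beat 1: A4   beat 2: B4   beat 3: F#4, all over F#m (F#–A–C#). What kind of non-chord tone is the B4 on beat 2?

Escape tone.

The harmony at that moment is F# minor triad (F#, A, C#); B4 is not a chord tone.
It is approached by step up from A4 and left by leap down to F#4.
Step in, leap out, on a weak beat — an escape tone.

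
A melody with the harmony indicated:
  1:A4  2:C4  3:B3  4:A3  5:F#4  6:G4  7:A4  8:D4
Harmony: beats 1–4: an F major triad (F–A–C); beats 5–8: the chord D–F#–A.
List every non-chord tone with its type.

The harmony at that moment is F major triad (F, A, C); B3 is not a chord tone.
It is approached by step down from C4 and left by step down to A3.
Step in, step out in the same direction — a passing tone.
The harmony at that moment is D major triad (D, F#, A); G4 is not a chord tone.
It is approached by step up from F#4 and left by step up to A4.
Step in, step out in the same direction — a passing tone.

B3 (beat 3) — passing tone; G4 (beat 6) — passing tone.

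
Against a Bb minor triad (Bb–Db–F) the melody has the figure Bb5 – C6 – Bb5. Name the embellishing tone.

C6 is a neighbor tone.

The harmony at that moment is Bb minor triad (Bb, Db, F); C6 is not a chord tone.
It is approached by step up from Bb5 and left by step down to Bb5.
Step away and step back to the same note — a neighbor tone (upper neighbor).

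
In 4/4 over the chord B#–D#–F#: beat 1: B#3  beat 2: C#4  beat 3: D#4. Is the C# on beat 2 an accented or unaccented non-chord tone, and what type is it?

Unaccented passing tone.

The harmony at that moment is B# diminished triad (B#, D#, F#); C#4 is not a chord tone.
It is approached by step up from B#3 and left by step up to D#4.
Step in, step out in the same direction — a passing tone.
It falls on a weak beat, so it is unaccented.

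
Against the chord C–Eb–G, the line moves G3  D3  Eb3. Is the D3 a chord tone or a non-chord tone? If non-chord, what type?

The harmony at that moment is C minor triad (C, Eb, G); D3 is not a chord tone.
It is approached by leap down from G3 and left by step up to Eb3.
Leap in, step out — an appoggiatura.

Non-chord tone — an appoggiatura.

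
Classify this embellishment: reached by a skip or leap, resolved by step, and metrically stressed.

Approach: by leap. Departure: by step. Metric position: strong.
Leap in, step out, in a metrically strong position — an appoggiatura. (It is the mirror image of the escape tone, which steps in and leaps out from a weak position.)

Appoggiatura.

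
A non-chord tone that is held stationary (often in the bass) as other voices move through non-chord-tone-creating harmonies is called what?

Approach: none. Departure: none — a single pitch is sustained while the chords change around it, passing through harmonies that do not contain it.
No melodic motion at all; the dissonance is created entirely by the moving harmonies against the stationary note — a pedal tone (pedal point).

Pedal tone.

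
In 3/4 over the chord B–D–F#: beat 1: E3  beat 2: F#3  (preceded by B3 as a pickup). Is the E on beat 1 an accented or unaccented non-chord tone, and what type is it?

The harmony at that moment is B minor triad (B, D, F#); E3 is not a chord tone.
It is approached by leap down from B3 and left by step up to F#3.
Leap in, step out — an appoggiatura.
It falls on the downbeat, so it is accented.

Accented appoggiatura.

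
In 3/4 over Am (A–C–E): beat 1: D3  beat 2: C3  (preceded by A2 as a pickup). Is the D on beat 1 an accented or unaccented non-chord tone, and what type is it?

The harmony at that moment is A minor triad (A, C, E); D3 is not a chord tone.
It is approached by leap up from A2 and left by step down to C3.
Leap in, step out — an appoggiatura.
It falls on the downbeat, so it is accented.

Accented appoggiatura.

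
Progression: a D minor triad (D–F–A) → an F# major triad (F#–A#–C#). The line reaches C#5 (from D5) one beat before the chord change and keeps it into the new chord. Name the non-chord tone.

C#5 is an anticipation.

The harmony at that moment is D minor triad (D, F, A); C#5 is not a chord tone.
It is approached by step down from D5 and then sustained as the same pitch into the next harmony.
Arriving early and becoming a chord tone when the harmony changes — an anticipation.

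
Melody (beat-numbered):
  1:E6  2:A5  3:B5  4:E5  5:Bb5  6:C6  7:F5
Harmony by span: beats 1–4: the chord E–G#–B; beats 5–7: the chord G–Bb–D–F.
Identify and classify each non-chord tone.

A5 (beat 2) — appoggiatura; C6 (beat 6) — escape tone.

The harmony at that moment is E major triad (E, G#, B); A5 is not a chord tone.
It is approached by leap down from E6 and left by step up to B5.
Leap in, step out — an appoggiatura.
The harmony at that moment is G minor seventh chord (G, Bb, D, F); C6 is not a chord tone.
It is approached by step up from Bb5 and left by leap down to F5.
Step in, leap out — an escape tone.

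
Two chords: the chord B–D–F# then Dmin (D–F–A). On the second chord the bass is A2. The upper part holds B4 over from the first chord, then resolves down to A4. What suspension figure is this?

9–8 suspension.

At the second chord the bass is A2. The suspended B4 lies a ninth above the bass; after resolving down by step to A4, the interval above the bass becomes an octave.
Suspension figures are named by those two intervals: 9–8.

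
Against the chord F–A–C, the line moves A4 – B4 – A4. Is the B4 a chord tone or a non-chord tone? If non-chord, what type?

The harmony at that moment is F major triad (F, A, C); B4 is not a chord tone.
It is approached by step up from A4 and left by step down to A4.
Step away and step back to the same note — a neighbor tone (upper neighbor).

Non-chord tone — a neighbor tone.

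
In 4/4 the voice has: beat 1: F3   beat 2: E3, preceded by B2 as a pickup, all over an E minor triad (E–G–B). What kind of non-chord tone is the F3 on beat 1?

Appoggiatura.

The harmony at that moment is E minor triad (E, G, B); F3 is not a chord tone.
It is approached by leap up from B2 and left by step down to E3.
Leap in, step out, metrically accented — an appoggiatura.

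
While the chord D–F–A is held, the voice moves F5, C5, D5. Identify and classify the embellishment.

The harmony at that moment is D minor triad (D, F, A); C5 is not a chord tone.
It is approached by leap down from F5 and left by step up to D5.
Leap in, step out — an appoggiatura.

C5 is an appoggiatura.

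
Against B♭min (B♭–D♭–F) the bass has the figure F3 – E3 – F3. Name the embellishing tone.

E3 is a neighbor tone.

The harmony at that moment is B♭ minor triad (B♭, D♭, F); E3 is not a chord tone.
It is approached by step down from F3 and left by step up to F3.
Step away and step back to the same note — a neighbor tone (lower neighbor).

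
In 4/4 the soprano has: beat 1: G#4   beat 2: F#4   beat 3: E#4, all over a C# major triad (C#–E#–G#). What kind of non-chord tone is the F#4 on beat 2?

Passing tone.

The harmony at that moment is C# major triad (C#, E#, G#); F#4 is not a chord tone.
It is approached by step down from G#4 and left by step down to E#4.
Step in, step out in the same direction — a passing tone.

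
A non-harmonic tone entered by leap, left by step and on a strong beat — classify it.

Appoggiatura.

Approach: by leap. Departure: by step. Metric position: strong.
Leap in, step out, in a metrically strong position — an appoggiatura. (It is the mirror image of the escape tone, which steps in and leaps out from a weak position.)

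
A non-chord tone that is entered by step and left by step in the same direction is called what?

Approach: by step. Departure: by step, continuing in the same direction.
Stepwise on both sides with no change of direction means the note fills in the space between two different chord tones — a passing tone. (Had it turned back to its starting note it would be a neighbor tone instead.)

Passing tone.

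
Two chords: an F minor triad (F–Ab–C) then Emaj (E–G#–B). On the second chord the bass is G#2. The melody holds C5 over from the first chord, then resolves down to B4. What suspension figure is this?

At the second chord the bass is G#2. The suspended C5 lies a fourth above the bass; after resolving down by step to B4, the interval above the bass becomes a third.
Suspension figures are named by those two intervals: 4–3.

4–3 suspension.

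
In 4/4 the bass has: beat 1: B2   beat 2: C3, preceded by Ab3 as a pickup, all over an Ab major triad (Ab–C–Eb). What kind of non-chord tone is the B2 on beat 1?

The harmony at that moment is Ab major triad (Ab, C, Eb); B2 is not a chord tone.
It is approached by leap down from Ab3 and left by step up to C3.
Leap in, step out, metrically accented — an appoggiatura.

Appoggiatura.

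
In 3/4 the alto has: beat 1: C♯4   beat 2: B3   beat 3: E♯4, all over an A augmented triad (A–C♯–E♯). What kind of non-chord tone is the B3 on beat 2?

The harmony at that moment is A augmented triad (A, C♯, E♯); B3 is not a chord tone.
It is approached by step down from C♯4 and left by leap up to E♯4.
Step in, leap out, on a weak beat — an escape tone.

Escape tone.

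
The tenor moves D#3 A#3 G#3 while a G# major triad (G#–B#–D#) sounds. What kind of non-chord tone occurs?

The harmony at that moment is G# major triad (G#, B#, D#); A#3 is not a chord tone.
It is approached by leap up from D#3 and left by step down to G#3.
Leap in, step out — an appoggiatura.

A#3 is an appoggiatura.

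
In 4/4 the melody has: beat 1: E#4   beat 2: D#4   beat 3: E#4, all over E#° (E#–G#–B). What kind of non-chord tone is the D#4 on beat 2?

Lower neighbor tone.

The harmony at that moment is E# diminished triad (E#, G#, B); D#4 is not a chord tone.
It is approached by step down from E#4 and left by step up to E#4.
Step away and step back to the same note — a neighbor tone (lower neighbor).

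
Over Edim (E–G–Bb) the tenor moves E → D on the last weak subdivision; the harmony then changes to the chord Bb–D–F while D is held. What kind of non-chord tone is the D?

The harmony at that moment is E diminished triad (E, G, Bb); D is not a chord tone.
It is approached by step down from E and then sustained as the same pitch into the next harmony.
Arriving early and becoming a chord tone when the harmony changes — an anticipation.

D is an anticipation.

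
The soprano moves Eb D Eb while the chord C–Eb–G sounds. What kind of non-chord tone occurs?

D is a neighbor tone.

The harmony at that moment is C minor triad (C, Eb, G); D is not a chord tone.
It is approached by step down from Eb and left by step up to Eb.
Step away and step back to the same note — a neighbor tone (lower neighbor).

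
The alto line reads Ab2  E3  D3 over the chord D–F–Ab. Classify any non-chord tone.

E3 is an appoggiatura.

The harmony at that moment is D diminished triad (D, F, Ab); E3 is not a chord tone.
It is approached by leap up from Ab2 and left by step down to D3.
Leap in, step out — an appoggiatura.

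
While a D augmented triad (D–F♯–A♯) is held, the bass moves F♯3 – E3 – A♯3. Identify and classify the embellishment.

The harmony at that moment is D augmented triad (D, F♯, A♯); E3 is not a chord tone.
It is approached by step down from F♯3 and left by leap up to A♯3.
Step in, leap out — an escape tone.

E3 is an escape tone.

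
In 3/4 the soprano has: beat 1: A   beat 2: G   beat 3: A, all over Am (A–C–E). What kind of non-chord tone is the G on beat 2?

Lower neighbor tone.

The harmony at that moment is A minor triad (A, C, E); G is not a chord tone.
It is approached by step down from A and left by step up to A.
Step away and step back to the same note — a neighbor tone (lower neighbor).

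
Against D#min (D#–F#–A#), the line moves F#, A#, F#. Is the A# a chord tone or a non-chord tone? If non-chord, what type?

D# minor triad contains D#, F#, A#; A# is the fifth, so it is a chord tone.

Chord tone (the fifth of D# minor triad).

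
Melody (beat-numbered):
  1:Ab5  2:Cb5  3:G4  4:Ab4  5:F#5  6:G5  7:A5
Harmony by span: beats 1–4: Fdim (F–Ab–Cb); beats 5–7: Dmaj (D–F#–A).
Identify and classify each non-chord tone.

The harmony at that moment is F diminished triad (F, Ab, Cb); G4 is not a chord tone.
It is approached by leap down from Cb5 and left by step up to Ab4.
Leap in, step out — an appoggiatura.
The harmony at that moment is D major triad (D, F#, A); G5 is not a chord tone.
It is approached by step up from F#5 and left by step up to A5.
Step in, step out in the same direction — a passing tone.

G4 (beat 3) — appoggiatura; G5 (beat 6) — passing tone.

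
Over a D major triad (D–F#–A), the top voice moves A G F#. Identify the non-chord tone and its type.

The harmony at that moment is D major triad (D, F#, A); G is not a chord tone.
It is approached by step down from A and left by step down to F#.
Step in, step out in the same direction — a passing tone.

G is a passing tone.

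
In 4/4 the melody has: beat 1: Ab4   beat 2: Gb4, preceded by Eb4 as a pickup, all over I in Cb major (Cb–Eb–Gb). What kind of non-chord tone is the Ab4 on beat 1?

The harmony at that moment is Cb major triad (Cb, Eb, Gb); Ab4 is not a chord tone.
It is approached by leap up from Eb4 and left by step down to Gb4.
Leap in, step out, metrically accented — an appoggiatura.

Appoggiatura.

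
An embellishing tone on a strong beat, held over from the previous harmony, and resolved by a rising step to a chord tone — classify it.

Approach: by preparation — the pitch is first a chord tone, then held (tied or repeated) while the harmony changes under it. Departure: up by step. Metric position: strong.
A prepared dissonance that resolves upward by step — a retardation. (The same figure resolving downward would be a suspension.)

Retardation.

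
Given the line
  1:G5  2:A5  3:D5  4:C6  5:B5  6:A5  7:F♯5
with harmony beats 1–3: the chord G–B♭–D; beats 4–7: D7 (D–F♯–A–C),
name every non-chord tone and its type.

A5 (beat 2) — escape tone; B5 (beat 5) — passing tone.

The harmony at that moment is G minor triad (G, B♭, D); A5 is not a chord tone.
It is approached by step up from G5 and left by leap down to D5.
Step in, leap out — an escape tone.
The harmony at that moment is D dominant seventh chord (D, F♯, A, C); B5 is not a chord tone.
It is approached by step down from C6 and left by step down to A5.
Step in, step out in the same direction — a passing tone.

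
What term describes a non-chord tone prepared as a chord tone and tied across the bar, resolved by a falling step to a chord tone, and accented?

Approach: by preparation — the pitch is first a chord tone, then held (tied or repeated) while the harmony changes under it. Departure: down by step. Metric position: strong.
A prepared dissonance that resolves downward by step — a suspension. (The same figure resolving upward would be a retardation.)

Suspension.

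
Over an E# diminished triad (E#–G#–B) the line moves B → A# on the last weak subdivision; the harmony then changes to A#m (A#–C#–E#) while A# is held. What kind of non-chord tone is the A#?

The harmony at that moment is E# diminished triad (E#, G#, B); A# is not a chord tone.
It is approached by step down from B and then sustained as the same pitch into the next harmony.
Arriving early and becoming a chord tone when the harmony changes — an anticipation.

A# is an anticipation.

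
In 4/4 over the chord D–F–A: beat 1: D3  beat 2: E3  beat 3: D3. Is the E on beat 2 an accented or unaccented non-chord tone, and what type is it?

The harmony at that moment is D minor triad (D, F, A); E3 is not a chord tone.
It is approached by step up from D3 and left by step down to D3.
Step away and step back to the same note — a neighbor tone (upper neighbor).
It falls on a weak beat, so it is unaccented.

Unaccented neighbor tone.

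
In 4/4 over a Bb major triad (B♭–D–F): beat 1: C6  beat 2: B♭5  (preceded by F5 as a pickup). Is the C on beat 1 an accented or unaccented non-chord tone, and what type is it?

Accented appoggiatura.

The harmony at that moment is B♭ major triad (B♭, D, F); C6 is not a chord tone.
It is approached by leap up from F5 and left by step down to B♭5.
Leap in, step out — an appoggiatura.
It falls on the downbeat, so it is accented.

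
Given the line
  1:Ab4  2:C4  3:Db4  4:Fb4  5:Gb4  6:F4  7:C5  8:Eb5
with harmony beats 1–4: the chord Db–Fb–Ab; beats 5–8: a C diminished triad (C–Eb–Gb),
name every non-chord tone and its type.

The harmony at that moment is Db minor triad (Db, Fb, Ab); C4 is not a chord tone.
It is approached by leap down from Ab4 and left by step up to Db4.
Leap in, step out — an appoggiatura.
The harmony at that moment is C diminished triad (C, Eb, Gb); F4 is not a chord tone.
It is approached by step down from Gb4 and left by leap up to C5.
Step in, leap out — an escape tone.

C4 (beat 2) — appoggiatura; F4 (beat 6) — escape tone.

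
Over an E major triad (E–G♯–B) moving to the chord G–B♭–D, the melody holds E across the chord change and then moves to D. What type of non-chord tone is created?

The harmony at that moment is G minor triad (G, B♭, D); E is not a chord tone.
It is held over (the same pitch as the preceding E) and left by step down to D.
Held over from the previous chord and resolving down by step — a suspension.

E is a suspension.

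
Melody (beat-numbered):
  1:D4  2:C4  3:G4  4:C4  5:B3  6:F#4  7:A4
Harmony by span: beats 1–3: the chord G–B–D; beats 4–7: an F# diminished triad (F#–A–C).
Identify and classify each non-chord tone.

The harmony at that moment is G major triad (G, B, D); C4 is not a chord tone.
It is approached by step down from D4 and left by leap up to G4.
Step in, leap out — an escape tone.
The harmony at that moment is F# diminished triad (F#, A, C); B3 is not a chord tone.
It is approached by step down from C4 and left by leap up to F#4.
Step in, leap out — an escape tone.

C4 (beat 2) — escape tone; B3 (beat 5) — escape tone.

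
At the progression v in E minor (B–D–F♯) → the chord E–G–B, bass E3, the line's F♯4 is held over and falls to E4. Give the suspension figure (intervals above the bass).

9–8 suspension.

At the second chord the bass is E3. The suspended F♯4 lies a ninth above the bass; after resolving down by step to E4, the interval above the bass becomes an octave.
Suspension figures are named by those two intervals: 9–8.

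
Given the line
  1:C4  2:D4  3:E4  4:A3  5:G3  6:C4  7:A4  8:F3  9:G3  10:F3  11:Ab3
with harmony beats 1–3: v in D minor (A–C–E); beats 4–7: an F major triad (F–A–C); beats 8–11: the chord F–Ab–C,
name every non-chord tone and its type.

The harmony at that moment is A minor triad (A, C, E); D4 is not a chord tone.
It is approached by step up from C4 and left by step up to E4.
Step in, step out in the same direction — a passing tone.
The harmony at that moment is F major triad (F, A, C); G3 is not a chord tone.
It is approached by step down from A3 and left by leap up to C4.
Step in, leap out — an escape tone.
The harmony at that moment is F minor triad (F, Ab, C); G3 is not a chord tone.
It is approached by step up from F3 and left by step down to F3.
Step away and step back to the same note — a neighbor tone (upper neighbor).

D4 (beat 2) — passing tone; G3 (beat 5) — escape tone; G3 (beat 9) — neighbor tone.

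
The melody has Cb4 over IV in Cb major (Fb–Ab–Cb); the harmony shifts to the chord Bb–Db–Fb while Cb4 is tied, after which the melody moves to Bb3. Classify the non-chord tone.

Cb4 is a suspension.

The harmony at that moment is Bb diminished triad (Bb, Db, Fb); Cb4 is not a chord tone.
It is held over (the same pitch as the preceding Cb4) and left by step down to Bb3.
Held over from the previous chord and resolving down by step — a suspension.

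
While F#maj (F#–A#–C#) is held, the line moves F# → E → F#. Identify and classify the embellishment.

The harmony at that moment is F# major triad (F#, A#, C#); E is not a chord tone.
It is approached by step down from F# and left by step up to F#.
Step away and step back to the same note — a neighbor tone (lower neighbor).

E is a neighbor tone.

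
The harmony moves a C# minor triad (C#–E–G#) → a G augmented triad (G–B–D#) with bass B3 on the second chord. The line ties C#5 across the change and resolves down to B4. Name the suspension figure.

9–8 suspension.

At the second chord the bass is B3. The suspended C#5 lies a ninth above the bass; after resolving down by step to B4, the interval above the bass becomes an octave.
Suspension figures are named by those two intervals: 9–8.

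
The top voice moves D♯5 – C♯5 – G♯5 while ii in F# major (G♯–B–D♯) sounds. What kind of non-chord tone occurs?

The harmony at that moment is G♯ minor triad (G♯, B, D♯); C♯5 is not a chord tone.
It is approached by step down from D♯5 and left by leap up to G♯5.
Step in, leap out — an escape tone.

C♯5 is an escape tone.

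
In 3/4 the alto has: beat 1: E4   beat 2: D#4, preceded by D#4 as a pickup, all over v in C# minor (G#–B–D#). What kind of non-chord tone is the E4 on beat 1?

Upper neighbor tone.

The harmony at that moment is G# minor triad (G#, B, D#); E4 is not a chord tone.
It is approached by step up from D#4 and left by step down to D#4.
Step away and step back to the same note — a neighbor tone (upper neighbor).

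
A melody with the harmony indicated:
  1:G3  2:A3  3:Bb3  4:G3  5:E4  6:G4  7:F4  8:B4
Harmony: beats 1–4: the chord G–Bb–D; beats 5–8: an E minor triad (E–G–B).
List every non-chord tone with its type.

The harmony at that moment is G minor triad (G, Bb, D); A3 is not a chord tone.
It is approached by step up from G3 and left by step up to Bb3.
Step in, step out in the same direction — a passing tone.
The harmony at that moment is E minor triad (E, G, B); F4 is not a chord tone.
It is approached by step down from G4 and left by leap up to B4.
Step in, leap out — an escape tone.

A3 (beat 2) — passing tone; F4 (beat 7) — escape tone.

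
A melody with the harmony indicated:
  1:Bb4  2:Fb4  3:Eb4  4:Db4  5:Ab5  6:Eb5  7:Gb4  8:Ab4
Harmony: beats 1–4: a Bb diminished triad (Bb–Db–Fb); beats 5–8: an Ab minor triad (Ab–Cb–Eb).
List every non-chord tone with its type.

The harmony at that moment is Bb diminished triad (Bb, Db, Fb); Eb4 is not a chord tone.
It is approached by step down from Fb4 and left by step down to Db4.
Step in, step out in the same direction — a passing tone.
The harmony at that moment is Ab minor triad (Ab, Cb, Eb); Gb4 is not a chord tone.
It is approached by leap down from Eb5 and left by step up to Ab4.
Leap in, step out — an appoggiatura.

Eb4 (beat 3) — passing tone; Gb4 (beat 7) — appoggiatura.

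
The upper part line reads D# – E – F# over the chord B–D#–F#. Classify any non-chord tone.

The harmony at that moment is B major triad (B, D#, F#); E is not a chord tone.
It is approached by step up from D# and left by step up to F#.
Step in, step out in the same direction — a passing tone.

E is a passing tone.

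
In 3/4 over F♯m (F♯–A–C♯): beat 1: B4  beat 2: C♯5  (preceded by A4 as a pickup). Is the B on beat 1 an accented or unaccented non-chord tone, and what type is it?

Accented passing tone.

The harmony at that moment is F♯ minor triad (F♯, A, C♯); B4 is not a chord tone.
It is approached by step up from A4 and left by step up to C♯5.
Step in, step out in the same direction — a passing tone.
It falls on the downbeat, so it is accented.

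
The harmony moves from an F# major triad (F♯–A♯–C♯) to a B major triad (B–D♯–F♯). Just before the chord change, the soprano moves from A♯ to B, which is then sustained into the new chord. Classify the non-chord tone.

B is an anticipation.

The harmony at that moment is F♯ major triad (F♯, A♯, C♯); B is not a chord tone.
It is approached by step up from A♯ and then sustained as the same pitch into the next harmony.
Arriving early and becoming a chord tone when the harmony changes — an anticipation.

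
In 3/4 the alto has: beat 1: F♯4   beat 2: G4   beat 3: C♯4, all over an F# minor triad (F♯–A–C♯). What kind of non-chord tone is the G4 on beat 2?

Escape tone.

The harmony at that moment is F♯ minor triad (F♯, A, C♯); G4 is not a chord tone.
It is approached by step up from F♯4 and left by leap down to C♯4.
Step in, leap out, on a weak beat — an escape tone.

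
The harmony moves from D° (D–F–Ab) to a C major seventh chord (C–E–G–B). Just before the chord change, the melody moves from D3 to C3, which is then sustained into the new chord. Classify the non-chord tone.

C3 is an anticipation.

The harmony at that moment is D diminished triad (D, F, Ab); C3 is not a chord tone.
It is approached by step down from D3 and then sustained as the same pitch into the next harmony.
Arriving early and becoming a chord tone when the harmony changes — an anticipation.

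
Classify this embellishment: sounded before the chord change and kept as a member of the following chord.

Anticipation.

Approach: ahead of the chord change (typically by step), so it is dissonant against the current harmony. Departure: none — the same pitch is restated or held and is a chord tone of the new harmony.
Dissonant first, consonant once the harmony catches up: the note simply arrives early — an anticipation. (The reverse timing, consonant first and dissonant after the change, would be a suspension or retardation.)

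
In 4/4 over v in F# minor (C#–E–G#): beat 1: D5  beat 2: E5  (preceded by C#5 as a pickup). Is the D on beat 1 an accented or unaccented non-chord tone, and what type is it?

Accented passing tone.

The harmony at that moment is C# minor triad (C#, E, G#); D5 is not a chord tone.
It is approached by step up from C#5 and left by step up to E5.
Step in, step out in the same direction — a passing tone.
It falls on the downbeat, so it is accented.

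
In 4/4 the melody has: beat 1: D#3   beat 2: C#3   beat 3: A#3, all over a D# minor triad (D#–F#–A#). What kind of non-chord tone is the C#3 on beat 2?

Escape tone.

The harmony at that moment is D# minor triad (D#, F#, A#); C#3 is not a chord tone.
It is approached by step down from D#3 and left by leap up to A#3.
Step in, leap out, on a weak beat — an escape tone.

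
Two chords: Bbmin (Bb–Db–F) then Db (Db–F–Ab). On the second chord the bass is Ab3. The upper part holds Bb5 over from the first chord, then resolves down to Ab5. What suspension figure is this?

9–8 suspension.

At the second chord the bass is Ab3. The suspended Bb5 lies a ninth above the bass; after resolving down by step to Ab5, the interval above the bass becomes an octave.
Suspension figures are named by those two intervals: 9–8.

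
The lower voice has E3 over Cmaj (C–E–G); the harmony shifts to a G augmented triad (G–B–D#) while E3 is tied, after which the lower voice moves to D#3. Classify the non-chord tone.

The harmony at that moment is G augmented triad (G, B, D#); E3 is not a chord tone.
It is held over (the same pitch as the preceding E3) and left by step down to D#3.
Held over from the previous chord and resolving down by step — a suspension.

E3 is a suspension.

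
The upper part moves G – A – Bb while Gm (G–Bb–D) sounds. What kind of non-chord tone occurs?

A is a passing tone.

The harmony at that moment is G minor triad (G, Bb, D); A is not a chord tone.
It is approached by step up from G and left by step up to Bb.
Step in, step out in the same direction — a passing tone.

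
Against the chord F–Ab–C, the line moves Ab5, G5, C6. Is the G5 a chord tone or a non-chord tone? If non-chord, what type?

Non-chord tone — an escape tone.

The harmony at that moment is F minor triad (F, Ab, C); G5 is not a chord tone.
It is approached by step down from Ab5 and left by leap up to C6.
Step in, leap out — an escape tone.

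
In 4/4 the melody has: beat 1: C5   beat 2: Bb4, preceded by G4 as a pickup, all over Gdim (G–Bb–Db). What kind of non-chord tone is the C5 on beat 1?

Appoggiatura.

The harmony at that moment is G diminished triad (G, Bb, Db); C5 is not a chord tone.
It is approached by leap up from G4 and left by step down to Bb4.
Leap in, step out, metrically accented — an appoggiatura.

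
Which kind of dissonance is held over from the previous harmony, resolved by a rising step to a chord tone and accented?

Retardation.

Approach: by preparation — the pitch is first a chord tone, then held (tied or repeated) while the harmony changes under it. Departure: up by step. Metric position: strong.
A prepared dissonance that resolves upward by step — a retardation. (The same figure resolving downward would be a suspension.)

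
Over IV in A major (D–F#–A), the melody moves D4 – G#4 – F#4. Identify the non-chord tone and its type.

The harmony at that moment is D major triad (D, F#, A); G#4 is not a chord tone.
It is approached by leap up from D4 and left by step down to F#4.
Leap in, step out — an appoggiatura.

G#4 is an appoggiatura.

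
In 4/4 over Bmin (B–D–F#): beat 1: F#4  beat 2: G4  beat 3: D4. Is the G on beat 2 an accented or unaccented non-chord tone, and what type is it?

The harmony at that moment is B minor triad (B, D, F#); G4 is not a chord tone.
It is approached by step up from F#4 and left by leap down to D4.
Step in, leap out — an escape tone.
It falls on a weak beat, so it is unaccented.

Unaccented escape tone.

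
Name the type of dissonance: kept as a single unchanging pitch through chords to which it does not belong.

Approach: none. Departure: none — a single pitch is sustained while the chords change around it, passing through harmonies that do not contain it.
No melodic motion at all; the dissonance is created entirely by the moving harmonies against the stationary note — a pedal tone (pedal point).

Pedal tone.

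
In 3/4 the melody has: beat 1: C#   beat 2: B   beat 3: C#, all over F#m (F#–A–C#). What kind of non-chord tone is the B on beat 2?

The harmony at that moment is F# minor triad (F#, A, C#); B is not a chord tone.
It is approached by step down from C# and left by step up to C#.
Step away and step back to the same note — a neighbor tone (lower neighbor).

Lower neighbor tone.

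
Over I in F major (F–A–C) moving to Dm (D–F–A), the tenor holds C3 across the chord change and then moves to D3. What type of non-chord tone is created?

The harmony at that moment is D minor triad (D, F, A); C3 is not a chord tone.
It is held over (the same pitch as the preceding C3) and left by step up to D3.
Held over from the previous chord and resolving up by step — a retardation.

C3 is a retardation.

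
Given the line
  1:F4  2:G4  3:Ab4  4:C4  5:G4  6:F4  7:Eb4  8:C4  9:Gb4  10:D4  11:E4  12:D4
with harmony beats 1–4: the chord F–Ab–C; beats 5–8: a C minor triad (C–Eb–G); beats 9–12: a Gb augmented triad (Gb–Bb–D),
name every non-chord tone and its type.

The harmony at that moment is F minor triad (F, Ab, C); G4 is not a chord tone.
It is approached by step up from F4 and left by step up to Ab4.
Step in, step out in the same direction — a passing tone.
The harmony at that moment is C minor triad (C, Eb, G); F4 is not a chord tone.
It is approached by step down from G4 and left by step down to Eb4.
Step in, step out in the same direction — a passing tone.
The harmony at that moment is Gb augmented triad (Gb, Bb, D); E4 is not a chord tone.
It is approached by step up from D4 and left by step down to D4.
Step away and step back to the same note — a neighbor tone (upper neighbor).

G4 (beat 2) — passing tone; F4 (beat 6) — passing tone; E4 (beat 11) — neighbor tone.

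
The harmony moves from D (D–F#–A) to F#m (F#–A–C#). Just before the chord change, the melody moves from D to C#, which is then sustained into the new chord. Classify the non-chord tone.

The harmony at that moment is D major triad (D, F#, A); C# is not a chord tone.
It is approached by step down from D and then sustained as the same pitch into the next harmony.
Arriving early and becoming a chord tone when the harmony changes — an anticipation.

C# is an anticipation.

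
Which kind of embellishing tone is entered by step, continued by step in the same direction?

Approach: by step. Departure: by step, continuing in the same direction.
Stepwise on both sides with no change of direction means the note fills in the space between two different chord tones — a passing tone. (Had it turned back to its starting note it would be a neighbor tone instead.)

Passing tone.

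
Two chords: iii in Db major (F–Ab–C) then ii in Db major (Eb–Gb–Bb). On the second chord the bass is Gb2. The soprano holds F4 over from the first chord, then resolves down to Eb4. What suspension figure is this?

7–6 suspension.

At the second chord the bass is Gb2. The suspended F4 lies a seventh above the bass; after resolving down by step to Eb4, the interval above the bass becomes a sixth.
Suspension figures are named by those two intervals: 7–6.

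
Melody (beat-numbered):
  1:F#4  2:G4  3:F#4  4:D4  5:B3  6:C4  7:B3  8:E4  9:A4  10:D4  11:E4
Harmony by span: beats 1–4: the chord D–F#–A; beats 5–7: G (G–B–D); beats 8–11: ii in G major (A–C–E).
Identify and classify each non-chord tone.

G4 (beat 2) — neighbor tone; C4 (beat 6) — neighbor tone; D4 (beat 10) — appoggiatura.

The harmony at that moment is D major triad (D, F#, A); G4 is not a chord tone.
It is approached by step up from F#4 and left by step down to F#4.
Step away and step back to the same note — a neighbor tone (upper neighbor).
The harmony at that moment is G major triad (G, B, D); C4 is not a chord tone.
It is approached by step up from B3 and left by step down to B3.
Step away and step back to the same note — a neighbor tone (upper neighbor).
The harmony at that moment is A minor triad (A, C, E); D4 is not a chord tone.
It is approached by leap down from A4 and left by step up to E4.
Leap in, step out — an appoggiatura.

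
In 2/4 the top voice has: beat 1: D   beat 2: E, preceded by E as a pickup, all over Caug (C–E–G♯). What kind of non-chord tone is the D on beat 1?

Lower neighbor tone.

The harmony at that moment is C augmented triad (C, E, G♯); D is not a chord tone.
It is approached by step down from E and left by step up to E.
Step away and step back to the same note — a neighbor tone (lower neighbor).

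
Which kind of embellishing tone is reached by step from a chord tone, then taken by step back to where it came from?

Approach: by step. Departure: by step in the opposite direction, back to the starting pitch.
Stepwise on both sides but reversing to return to the same chord tone — a neighbor tone. (Had it continued onward in the same direction it would be a passing tone instead.)

Neighbor tone.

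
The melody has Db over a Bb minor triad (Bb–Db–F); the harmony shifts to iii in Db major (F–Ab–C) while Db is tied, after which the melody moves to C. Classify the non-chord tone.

The harmony at that moment is F minor triad (F, Ab, C); Db is not a chord tone.
It is held over (the same pitch as the preceding Db) and left by step down to C.
Held over from the previous chord and resolving down by step — a suspension.

Db is a suspension.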